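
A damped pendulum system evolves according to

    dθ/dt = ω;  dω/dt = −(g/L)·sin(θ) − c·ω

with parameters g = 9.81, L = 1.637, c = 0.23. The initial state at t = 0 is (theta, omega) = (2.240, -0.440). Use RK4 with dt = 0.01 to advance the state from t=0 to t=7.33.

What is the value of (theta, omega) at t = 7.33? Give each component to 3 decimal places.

t=0.000: state=(2.240, -0.440)
step 1 (dt=0.01): k1=(-0.440, -4.599), k2=(-0.463, -4.602), k3=(-0.463, -4.602), k4=(-0.486, -4.606); state += dt/6·(k1+2k2+2k3+k4)
t=0.010: state=(2.235, -0.486)
t=0.020: state=(2.230, -0.532)
t=0.030: state=(2.225, -0.578)
continuing one RK4 step at a time; state shown every 25 steps (Δt=0.25):
t=0.250: state=(1.983, -1.642)
t=0.500: state=(1.407, -2.970)
t=0.750: state=(0.522, -3.975)
t=1.000: state=(-0.477, -3.772)
t=1.250: state=(-1.268, -2.447)
t=1.500: state=(-1.681, -0.868)
t=1.750: state=(-1.710, 0.619)
t=2.000: state=(-1.377, 2.033)
t=2.250: state=(-0.715, 3.171)
t=2.500: state=(0.132, 3.401)
t=2.750: state=(0.887, 2.489)
t=3.000: state=(1.332, 1.037)
t=3.250: state=(1.404, -0.455)
t=3.500: state=(1.115, -1.822)
t=3.750: state=(0.525, -2.786)
t=4.000: state=(-0.203, -2.856)
t=4.250: state=(-0.821, -1.968)
t=4.500: state=(-1.149, -0.627)
t=4.750: state=(-1.132, 0.748)
t=5.000: state=(-0.792, 1.914)
t=5.250: state=(-0.222, 2.517)
t=5.500: state=(0.391, 2.243)
t=5.750: state=(0.839, 1.257)
t=6.000: state=(0.999, 0.008)
t=6.250: state=(0.849, -1.174)
t=6.500: state=(0.441, -1.995)
t=6.750: state=(-0.091, -2.135)
t=7.000: state=(-0.563, -1.532)
t=7.250: state=(-0.821, -0.495)
t=7.330: state=(-0.846, -0.133)

(theta, omega) = (-0.846, -0.133)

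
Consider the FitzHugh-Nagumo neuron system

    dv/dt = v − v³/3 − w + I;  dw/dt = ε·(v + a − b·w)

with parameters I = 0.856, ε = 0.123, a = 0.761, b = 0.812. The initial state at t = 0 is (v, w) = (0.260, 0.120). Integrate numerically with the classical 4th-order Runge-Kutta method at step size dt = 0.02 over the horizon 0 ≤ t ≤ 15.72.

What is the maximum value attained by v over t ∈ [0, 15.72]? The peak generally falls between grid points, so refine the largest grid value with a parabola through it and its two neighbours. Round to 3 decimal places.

max v = 1.854

t=0.000: state=(0.260, 0.120)
step 1 (dt=0.02): k1=(0.990, 0.114), k2=(0.998, 0.115), k3=(0.998, 0.115), k4=(1.006, 0.116); state += dt/6·(k1+2k2+2k3+k4)
t=0.020: state=(0.280, 0.122)
t=0.040: state=(0.300, 0.125)
t=0.060: state=(0.321, 0.127)
continuing one RK4 step at a time; state shown every 50 steps (Δt=1):
t=1.000: state=(1.454, 0.299)
t=2.000: state=(1.853, 0.563)
t=3.000: state=(1.796, 0.813)
t=4.000: state=(1.696, 1.029)
t=5.000: state=(1.591, 1.213)
t=6.000: state=(1.481, 1.366)
t=7.000: state=(1.366, 1.492)
t=8.000: state=(1.241, 1.592)
t=9.000: state=(1.099, 1.667)
t=10.000: state=(0.925, 1.716)
t=11.000: state=(0.682, 1.737)
t=12.000: state=(0.251, 1.718)
t=13.000: state=(-0.727, 1.623)
t=14.000: state=(-1.788, 1.399)
t=15.000: state=(-1.881, 1.136)
t=15.720: state=(-1.824, 0.963)
largest grid value and its neighbours: v(2.060)=1.85378, v(2.080)=1.85388, v(2.100)=1.85387
parabola through these three points peaks at t≈2.088 with v≈1.85389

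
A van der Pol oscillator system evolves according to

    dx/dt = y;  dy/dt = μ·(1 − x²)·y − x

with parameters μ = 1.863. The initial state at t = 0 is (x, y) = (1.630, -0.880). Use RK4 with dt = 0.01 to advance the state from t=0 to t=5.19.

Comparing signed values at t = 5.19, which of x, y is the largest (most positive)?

largest component: y

t=0.000: state=(1.630, -0.880)
step 1 (dt=0.01): k1=(-0.880, 1.086), k2=(-0.875, 1.051), k3=(-0.875, 1.051), k4=(-0.869, 1.017); state += dt/6·(k1+2k2+2k3+k4)
t=0.010: state=(1.621, -0.869)
t=0.020: state=(1.613, -0.860)
t=0.030: state=(1.604, -0.850)
continuing one RK4 step at a time; state shown every 20 steps (Δt=0.2):
t=0.200: state=(1.468, -0.767)
t=0.400: state=(1.315, -0.778)
t=0.600: state=(1.152, -0.865)
t=0.800: state=(0.964, -1.035)
t=1.000: state=(0.730, -1.326)
t=1.200: state=(0.419, -1.826)
t=1.400: state=(-0.022, -2.644)
t=1.600: state=(-0.649, -3.579)
t=1.800: state=(-1.371, -3.291)
t=2.000: state=(-1.856, -1.497)
t=2.200: state=(-2.016, -0.283)
t=2.400: state=(-2.021, 0.151)
t=2.600: state=(-1.975, 0.291)
t=2.800: state=(-1.910, 0.347)
t=3.000: state=(-1.837, 0.381)
t=3.200: state=(-1.758, 0.411)
t=3.400: state=(-1.673, 0.445)
t=3.600: state=(-1.580, 0.485)
t=3.800: state=(-1.478, 0.537)
t=4.000: state=(-1.364, 0.605)
t=4.200: state=(-1.234, 0.699)
t=4.400: state=(-1.082, 0.833)
t=4.600: state=(-0.896, 1.038)
t=4.800: state=(-0.658, 1.368)
t=5.000: state=(-0.334, 1.919)
t=5.190: state=(0.104, 2.735)
compare at T: x=0.104, y=2.735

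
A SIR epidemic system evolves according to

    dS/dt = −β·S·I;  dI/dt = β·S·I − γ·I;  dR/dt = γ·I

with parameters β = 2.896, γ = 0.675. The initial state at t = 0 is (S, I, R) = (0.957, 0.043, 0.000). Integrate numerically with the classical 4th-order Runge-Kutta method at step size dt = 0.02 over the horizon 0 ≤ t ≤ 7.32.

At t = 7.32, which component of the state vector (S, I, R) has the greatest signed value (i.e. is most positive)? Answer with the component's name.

largest component: R

t=0.000: state=(0.957, 0.043, 0.000)
step 1 (dt=0.02): k1=(-0.119, 0.090, 0.029), k2=(-0.122, 0.092, 0.030), k3=(-0.122, 0.092, 0.030), k4=(-0.124, 0.094, 0.030); state += dt/6·(k1+2k2+2k3+k4)
t=0.020: state=(0.955, 0.045, 0.001)
t=0.040: state=(0.952, 0.047, 0.001)
t=0.060: state=(0.949, 0.049, 0.002)
continuing one RK4 step at a time; state shown every 25 steps (Δt=0.5):
t=0.500: state=(0.859, 0.115, 0.025)
t=1.000: state=(0.663, 0.251, 0.085)
t=1.500: state=(0.414, 0.391, 0.195)
t=2.000: state=(0.224, 0.438, 0.338)
t=2.500: state=(0.122, 0.398, 0.481)
t=3.000: state=(0.072, 0.325, 0.603)
t=3.500: state=(0.047, 0.252, 0.700)
t=4.000: state=(0.034, 0.191, 0.775)
t=4.500: state=(0.027, 0.142, 0.830)
t=5.000: state=(0.023, 0.105, 0.872)
t=5.500: state=(0.020, 0.077, 0.903)
t=6.000: state=(0.018, 0.057, 0.925)
t=6.500: state=(0.017, 0.042, 0.942)
t=7.000: state=(0.016, 0.030, 0.954)
t=7.320: state=(0.016, 0.025, 0.960)
compare at T: S=0.016, I=0.025, R=0.960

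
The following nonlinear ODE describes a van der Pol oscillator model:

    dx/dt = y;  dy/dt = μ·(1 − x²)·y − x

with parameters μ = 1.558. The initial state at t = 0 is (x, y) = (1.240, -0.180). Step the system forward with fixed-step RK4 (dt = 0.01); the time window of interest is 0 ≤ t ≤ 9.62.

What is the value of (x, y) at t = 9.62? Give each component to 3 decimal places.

(x, y) = (-1.981, 0.274)

t=0.000: state=(1.240, -0.180)
step 1 (dt=0.01): k1=(-0.180, -1.089), k2=(-0.185, -1.084), k3=(-0.185, -1.084), k4=(-0.191, -1.080); state += dt/6·(k1+2k2+2k3+k4)
t=0.010: state=(1.238, -0.191)
t=0.020: state=(1.236, -0.202)
t=0.030: state=(1.234, -0.212)
continuing one RK4 step at a time; state shown every 50 steps (Δt=0.5):
t=0.500: state=(1.027, -0.661)
t=1.000: state=(0.549, -1.337)
t=1.500: state=(-0.460, -2.827)
t=2.000: state=(-1.773, -1.437)
t=2.500: state=(-1.953, 0.221)
t=3.000: state=(-1.771, 0.454)
t=3.500: state=(-1.511, 0.591)
t=4.000: state=(-1.163, 0.832)
t=4.500: state=(-0.621, 1.442)
t=5.000: state=(0.455, 3.021)
t=5.500: state=(1.833, 1.410)
t=6.000: state=(1.992, -0.239)
t=6.500: state=(1.809, -0.446)
t=7.000: state=(1.556, -0.568)
t=7.500: state=(1.225, -0.782)
t=8.000: state=(0.726, -1.301)
t=8.500: state=(-0.234, -2.745)
t=9.000: state=(-1.703, -1.976)
t=9.500: state=(-2.008, 0.158)
t=9.620: state=(-1.981, 0.274)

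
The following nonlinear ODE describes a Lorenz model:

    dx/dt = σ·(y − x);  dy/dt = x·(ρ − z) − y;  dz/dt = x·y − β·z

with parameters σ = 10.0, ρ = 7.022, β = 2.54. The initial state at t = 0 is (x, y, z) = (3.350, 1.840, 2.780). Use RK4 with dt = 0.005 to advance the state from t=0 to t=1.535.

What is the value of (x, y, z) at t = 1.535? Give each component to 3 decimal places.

t=0.000: state=(3.350, 1.840, 2.780)
step 1 (dt=0.005): k1=(-15.100, 12.371, -0.897), k2=(-14.413, 12.187, -0.859), k3=(-14.435, 12.194, -0.857), k4=(-13.769, 12.018, -0.819); state += dt/6·(k1+2k2+2k3+k4)
t=0.005: state=(3.278, 1.901, 2.776)
t=0.010: state=(3.212, 1.960, 2.772)
t=0.015: state=(3.153, 2.018, 2.768)
continuing one RK4 step at a time; state shown every 10 steps (Δt=0.05):
t=0.050: state=(2.877, 2.388, 2.754)
t=0.100: state=(2.785, 2.855, 2.772)
t=0.150: state=(2.907, 3.298, 2.852)
t=0.200: state=(3.155, 3.741, 3.013)
t=0.250: state=(3.481, 4.187, 3.272)
t=0.300: state=(3.852, 4.621, 3.642)
t=0.350: state=(4.240, 5.016, 4.126)
t=0.400: state=(4.616, 5.334, 4.715)
t=0.450: state=(4.946, 5.534, 5.378)
t=0.500: state=(5.193, 5.585, 6.066)
t=0.550: state=(5.329, 5.472, 6.714)
t=0.600: state=(5.334, 5.212, 7.256)
t=0.650: state=(5.210, 4.844, 7.638)
t=0.700: state=(4.978, 4.426, 7.836)
t=0.750: state=(4.672, 4.013, 7.857)
t=0.800: state=(4.332, 3.645, 7.727)
t=0.850: state=(3.996, 3.347, 7.487)
t=0.900: state=(3.691, 3.125, 7.176)
t=0.950: state=(3.434, 2.976, 6.828)
t=1.000: state=(3.234, 2.891, 6.471)
t=1.050: state=(3.091, 2.862, 6.125)
t=1.100: state=(3.003, 2.880, 5.804)
t=1.150: state=(2.966, 2.938, 5.518)
t=1.200: state=(2.973, 3.030, 5.276)
t=1.250: state=(3.021, 3.152, 5.081)
t=1.300: state=(3.103, 3.300, 4.938)
t=1.350: state=(3.216, 3.467, 4.851)
t=1.400: state=(3.353, 3.649, 4.822)
t=1.450: state=(3.509, 3.837, 4.850)
t=1.500: state=(3.678, 4.024, 4.936)
t=1.535: state=(3.800, 4.148, 5.028)

(x, y, z) = (3.800, 4.148, 5.028)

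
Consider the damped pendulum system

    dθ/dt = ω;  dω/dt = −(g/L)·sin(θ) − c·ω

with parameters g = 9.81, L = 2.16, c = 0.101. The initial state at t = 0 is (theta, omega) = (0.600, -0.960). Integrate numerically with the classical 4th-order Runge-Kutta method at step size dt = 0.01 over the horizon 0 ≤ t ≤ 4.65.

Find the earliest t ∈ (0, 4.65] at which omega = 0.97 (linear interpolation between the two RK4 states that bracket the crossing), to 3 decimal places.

t = 1.559

t=0.000: state=(0.600, -0.960)
step 1 (dt=0.01): k1=(-0.960, -2.467), k2=(-0.972, -2.448), k3=(-0.972, -2.448), k4=(-0.984, -2.428); state += dt/6·(k1+2k2+2k3+k4)
t=0.010: state=(0.590, -0.984)
t=0.020: state=(0.580, -1.009)
t=0.030: state=(0.570, -1.032)
continuing one RK4 step at a time; state shown every 20 steps (Δt=0.2):
t=0.200: state=(0.365, -1.362)
t=0.400: state=(0.071, -1.530)
t=0.600: state=(-0.229, -1.427)
t=0.800: state=(-0.483, -1.080)
t=1.000: state=(-0.650, -0.570)
t=1.200: state=(-0.706, 0.013)
t=1.400: state=(-0.646, 0.582)
t=1.550: state=(-0.530, 0.951)
next step: t=1.560: state=(-0.521, 0.973) — omega has crossed 0.97
linear interpolation between t=1.550 (0.95072) and t=1.560 (0.97252) → t≈1.559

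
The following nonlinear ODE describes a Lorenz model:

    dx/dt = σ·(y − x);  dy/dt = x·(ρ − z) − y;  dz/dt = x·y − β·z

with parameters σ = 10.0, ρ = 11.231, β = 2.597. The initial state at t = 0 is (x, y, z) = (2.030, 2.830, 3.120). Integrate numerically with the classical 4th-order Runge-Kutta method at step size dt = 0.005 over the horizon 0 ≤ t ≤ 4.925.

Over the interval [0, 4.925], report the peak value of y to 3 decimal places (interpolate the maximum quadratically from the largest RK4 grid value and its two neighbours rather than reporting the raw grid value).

t=0.000: state=(2.030, 2.830, 3.120)
step 1 (dt=0.005): k1=(8.000, 13.635, -2.358), k2=(8.141, 13.776, -2.216), k3=(8.141, 13.777, -2.215), k4=(8.282, 13.920, -2.071); state += dt/6·(k1+2k2+2k3+k4)
t=0.005: state=(2.071, 2.899, 3.109)
t=0.010: state=(2.113, 2.969, 3.099)
t=0.015: state=(2.156, 3.041, 3.091)
continuing one RK4 step at a time; state shown every 40 steps (Δt=0.2):
t=0.200: state=(4.843, 6.874, 4.520)
t=0.400: state=(8.476, 8.974, 12.519)
t=0.600: state=(5.382, 2.998, 14.123)
t=0.800: state=(2.456, 1.927, 9.567)
t=1.000: state=(2.527, 3.012, 6.570)
t=1.200: state=(4.286, 5.552, 6.197)
t=1.400: state=(6.926, 7.855, 10.139)
t=1.600: state=(6.361, 5.031, 13.328)
t=1.800: state=(3.883, 3.110, 10.815)
t=2.000: state=(3.455, 3.719, 8.227)
t=2.200: state=(4.664, 5.535, 7.828)
t=2.400: state=(6.301, 6.802, 10.305)
t=2.600: state=(5.950, 5.197, 12.160)
t=2.800: state=(4.436, 3.910, 10.697)
t=3.000: state=(4.135, 4.333, 8.973)
t=3.200: state=(4.997, 5.575, 8.884)
t=3.400: state=(5.926, 6.127, 10.513)
t=3.600: state=(5.571, 5.103, 11.405)
t=3.800: state=(4.680, 4.384, 10.435)
t=4.000: state=(4.568, 4.738, 9.398)
t=4.200: state=(5.172, 5.531, 9.524)
t=4.400: state=(5.653, 5.701, 10.556)
t=4.600: state=(5.341, 5.048, 10.925)
t=4.800: state=(4.830, 4.679, 10.266)
t=4.925: state=(4.763, 4.805, 9.828)
largest grid value and its neighbours: y(0.345)=9.49698, y(0.350)=9.49708, y(0.355)=9.48788
parabola through these three points peaks at t≈0.348 with y≈9.49820

max y = 9.498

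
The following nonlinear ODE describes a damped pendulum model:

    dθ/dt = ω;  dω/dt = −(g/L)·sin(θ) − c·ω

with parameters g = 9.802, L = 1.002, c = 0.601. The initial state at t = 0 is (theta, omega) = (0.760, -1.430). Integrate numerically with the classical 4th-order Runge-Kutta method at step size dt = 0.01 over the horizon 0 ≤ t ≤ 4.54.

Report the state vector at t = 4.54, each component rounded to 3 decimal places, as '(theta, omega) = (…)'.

(theta, omega) = (-0.058, -0.629)

t=0.000: state=(0.760, -1.430)
step 1 (dt=0.01): k1=(-1.430, -5.880), k2=(-1.459, -5.811), k3=(-1.459, -5.811), k4=(-1.488, -5.741); state += dt/6·(k1+2k2+2k3+k4)
t=0.010: state=(0.745, -1.488)
t=0.020: state=(0.730, -1.545)
t=0.030: state=(0.715, -1.600)
continuing one RK4 step at a time; state shown every 20 steps (Δt=0.2):
t=0.200: state=(0.378, -2.271)
t=0.400: state=(-0.091, -2.266)
t=0.600: state=(-0.475, -1.467)
t=0.800: state=(-0.652, -0.284)
t=1.000: state=(-0.592, 0.849)
t=1.200: state=(-0.339, 1.594)
t=1.400: state=(0.004, 1.717)
t=1.600: state=(0.306, 1.219)
t=1.800: state=(0.467, 0.359)
t=2.000: state=(0.449, -0.520)
t=2.200: state=(0.277, -1.129)
t=2.400: state=(0.028, -1.281)
t=2.600: state=(-0.203, -0.960)
t=2.800: state=(-0.336, -0.340)
t=3.000: state=(-0.336, 0.326)
t=3.200: state=(-0.218, 0.806)
t=3.400: state=(-0.037, 0.949)
t=3.600: state=(0.138, 0.739)
t=3.800: state=(0.243, 0.291)
t=4.000: state=(0.251, -0.207)
t=4.200: state=(0.169, -0.577)
t=4.400: state=(0.036, -0.702)
t=4.540: state=(-0.058, -0.629)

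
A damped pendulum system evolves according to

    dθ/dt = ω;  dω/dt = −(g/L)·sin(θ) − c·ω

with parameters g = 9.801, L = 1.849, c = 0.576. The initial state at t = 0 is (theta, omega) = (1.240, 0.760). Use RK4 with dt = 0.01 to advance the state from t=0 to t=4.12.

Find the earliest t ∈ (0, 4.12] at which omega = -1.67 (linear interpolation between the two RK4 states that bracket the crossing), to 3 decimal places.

t=0.000: state=(1.240, 0.760)
step 1 (dt=0.01): k1=(0.760, -5.451), k2=(0.733, -5.442), k3=(0.733, -5.442), k4=(0.706, -5.432); state += dt/6·(k1+2k2+2k3+k4)
t=0.010: state=(1.247, 0.706)
t=0.020: state=(1.254, 0.651)
t=0.030: state=(1.260, 0.597)
continuing one RK4 step at a time; state shown every 20 steps (Δt=0.2):
t=0.200: state=(1.286, -0.282)
t=0.400: state=(1.136, -1.192)
t=0.520: state=(0.965, -1.646)
next step: t=0.530: state=(0.948, -1.680) — omega has crossed -1.67
linear interpolation between t=0.520 (-1.64650) and t=0.530 (-1.68023) → t≈0.527

t = 0.527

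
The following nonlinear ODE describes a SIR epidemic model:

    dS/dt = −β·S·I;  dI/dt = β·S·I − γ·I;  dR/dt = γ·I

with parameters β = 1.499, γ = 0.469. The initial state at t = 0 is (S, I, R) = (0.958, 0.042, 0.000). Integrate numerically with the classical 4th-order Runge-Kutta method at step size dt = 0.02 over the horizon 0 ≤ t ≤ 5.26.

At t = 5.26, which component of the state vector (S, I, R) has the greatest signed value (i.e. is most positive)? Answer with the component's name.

largest component: R

t=0.000: state=(0.958, 0.042, 0.000)
step 1 (dt=0.02): k1=(-0.060, 0.041, 0.020), k2=(-0.061, 0.041, 0.020), k3=(-0.061, 0.041, 0.020), k4=(-0.061, 0.041, 0.020); state += dt/6·(k1+2k2+2k3+k4)
t=0.020: state=(0.957, 0.043, 0.000)
t=0.040: state=(0.956, 0.044, 0.001)
t=0.060: state=(0.954, 0.045, 0.001)
continuing one RK4 step at a time; state shown every 10 steps (Δt=0.2):
t=0.200: state=(0.945, 0.051, 0.004)
t=0.400: state=(0.929, 0.061, 0.010)
t=0.600: state=(0.911, 0.074, 0.016)
t=0.800: state=(0.889, 0.088, 0.023)
t=1.000: state=(0.864, 0.104, 0.032)
t=1.200: state=(0.835, 0.122, 0.043)
t=1.400: state=(0.803, 0.142, 0.055)
t=1.600: state=(0.767, 0.164, 0.070)
t=1.800: state=(0.728, 0.186, 0.086)
t=2.000: state=(0.686, 0.210, 0.105)
t=2.200: state=(0.642, 0.233, 0.125)
t=2.400: state=(0.596, 0.255, 0.148)
t=2.600: state=(0.551, 0.276, 0.173)
t=2.800: state=(0.505, 0.295, 0.200)
t=3.000: state=(0.462, 0.310, 0.228)
t=3.200: state=(0.420, 0.322, 0.258)
t=3.400: state=(0.381, 0.331, 0.289)
t=3.600: state=(0.344, 0.336, 0.320)
t=3.800: state=(0.311, 0.337, 0.352)
t=4.000: state=(0.282, 0.335, 0.383)
t=4.200: state=(0.255, 0.331, 0.414)
t=4.400: state=(0.231, 0.324, 0.445)
t=4.600: state=(0.210, 0.315, 0.475)
t=4.800: state=(0.191, 0.305, 0.504)
t=5.000: state=(0.175, 0.293, 0.532)
t=5.200: state=(0.160, 0.280, 0.559)
t=5.260: state=(0.156, 0.277, 0.567)
compare at T: S=0.156, I=0.277, R=0.567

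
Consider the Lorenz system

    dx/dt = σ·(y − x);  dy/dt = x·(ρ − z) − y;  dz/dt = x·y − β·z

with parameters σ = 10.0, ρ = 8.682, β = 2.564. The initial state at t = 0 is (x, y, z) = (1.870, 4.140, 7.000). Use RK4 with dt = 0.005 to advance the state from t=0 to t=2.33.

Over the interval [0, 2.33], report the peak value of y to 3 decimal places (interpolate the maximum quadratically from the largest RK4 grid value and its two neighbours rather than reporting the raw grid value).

t=0.000: state=(1.870, 4.140, 7.000)
step 1 (dt=0.005): k1=(22.700, -0.995, -10.206), k2=(22.108, -0.848, -9.911), k3=(22.126, -0.852, -9.918), k4=(21.551, -0.706, -9.629); state += dt/6·(k1+2k2+2k3+k4)
t=0.005: state=(1.981, 4.136, 6.950)
t=0.010: state=(2.086, 4.133, 6.904)
t=0.015: state=(2.185, 4.131, 6.860)
continuing one RK4 step at a time; state shown every 20 steps (Δt=0.1):
t=0.100: state=(3.335, 4.280, 6.428)
t=0.200: state=(4.075, 4.683, 6.458)
t=0.300: state=(4.612, 5.079, 6.886)
t=0.400: state=(4.992, 5.269, 7.543)
t=0.500: state=(5.140, 5.154, 8.188)
t=0.600: state=(5.025, 4.794, 8.577)
t=0.700: state=(4.720, 4.366, 8.603)
t=0.800: state=(4.367, 4.036, 8.330)
t=0.900: state=(4.089, 3.875, 7.910)
t=1.000: state=(3.949, 3.884, 7.486)
t=1.100: state=(3.956, 4.029, 7.167)
t=1.200: state=(4.084, 4.260, 7.013)
t=1.300: state=(4.290, 4.517, 7.051)
t=1.400: state=(4.517, 4.732, 7.259)
t=1.500: state=(4.699, 4.838, 7.572)
t=1.600: state=(4.782, 4.805, 7.885)
t=1.700: state=(4.746, 4.656, 8.095)
t=1.800: state=(4.616, 4.457, 8.146)
t=1.900: state=(4.448, 4.281, 8.046)
t=2.000: state=(4.300, 4.177, 7.852)
t=2.100: state=(4.211, 4.160, 7.635)
t=2.200: state=(4.198, 4.220, 7.458)
t=2.300: state=(4.252, 4.333, 7.364)
t=2.330: state=(4.278, 4.372, 7.354)
largest grid value and its neighbours: y(0.410)=5.27169, y(0.415)=5.27176, y(0.420)=5.27102
parabola through these three points peaks at t≈0.413 with y≈5.27183

max y = 5.272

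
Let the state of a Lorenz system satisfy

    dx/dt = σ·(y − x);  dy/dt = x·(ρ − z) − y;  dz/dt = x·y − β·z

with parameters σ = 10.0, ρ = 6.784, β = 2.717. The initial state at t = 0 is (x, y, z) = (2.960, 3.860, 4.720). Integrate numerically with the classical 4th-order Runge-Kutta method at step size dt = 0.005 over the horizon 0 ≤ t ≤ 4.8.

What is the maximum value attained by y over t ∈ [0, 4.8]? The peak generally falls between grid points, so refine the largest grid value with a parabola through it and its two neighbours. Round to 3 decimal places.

t=0.000: state=(2.960, 3.860, 4.720)
step 1 (dt=0.005): k1=(9.000, 2.249, -1.399), k2=(8.831, 2.301, -1.286), k3=(8.837, 2.299, -1.288), k4=(8.673, 2.348, -1.176); state += dt/6·(k1+2k2+2k3+k4)
t=0.005: state=(3.004, 3.871, 4.714)
t=0.010: state=(3.047, 3.883, 4.708)
t=0.015: state=(3.088, 3.896, 4.704)
continuing one RK4 step at a time; state shown every 40 steps (Δt=0.2):
t=0.200: state=(4.068, 4.439, 5.095)
t=0.400: state=(4.517, 4.574, 6.042)
t=0.600: state=(4.317, 4.099, 6.494)
t=0.800: state=(3.855, 3.656, 6.175)
t=1.000: state=(3.622, 3.593, 5.635)
t=1.200: state=(3.712, 3.818, 5.356)
t=1.400: state=(3.968, 4.098, 5.473)
t=1.600: state=(4.155, 4.198, 5.809)
t=1.800: state=(4.130, 4.070, 6.032)
t=2.000: state=(3.971, 3.889, 5.980)
t=2.200: state=(3.852, 3.822, 5.782)
t=2.400: state=(3.856, 3.886, 5.641)
t=2.600: state=(3.944, 3.994, 5.651)
t=2.800: state=(4.025, 4.049, 5.766)
t=3.000: state=(4.034, 4.019, 5.864)
t=3.200: state=(3.982, 3.952, 5.868)
t=3.400: state=(3.931, 3.914, 5.803)
t=3.600: state=(3.921, 3.927, 5.740)
t=3.800: state=(3.948, 3.967, 5.730)
t=4.000: state=(3.981, 3.993, 5.767)
t=4.200: state=(3.991, 3.989, 5.807)
t=4.400: state=(3.976, 3.965, 5.818)
t=4.600: state=(3.956, 3.948, 5.798)
t=4.800: state=(3.948, 3.948, 5.772)
largest grid value and its neighbours: y(0.330)=4.61376, y(0.335)=4.61410, y(0.340)=4.61394
parabola through these three points peaks at t≈0.336 with y≈4.61411

max y = 4.614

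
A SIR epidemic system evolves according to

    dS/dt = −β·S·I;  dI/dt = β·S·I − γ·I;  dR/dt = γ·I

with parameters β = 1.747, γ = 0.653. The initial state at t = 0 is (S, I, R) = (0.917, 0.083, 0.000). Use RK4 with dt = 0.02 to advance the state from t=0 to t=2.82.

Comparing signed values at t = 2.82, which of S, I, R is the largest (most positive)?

largest component: R

t=0.000: state=(0.917, 0.083, 0.000)
step 1 (dt=0.02): k1=(-0.133, 0.079, 0.054), k2=(-0.134, 0.079, 0.055), k3=(-0.134, 0.079, 0.055), k4=(-0.135, 0.080, 0.055); state += dt/6·(k1+2k2+2k3+k4)
t=0.020: state=(0.914, 0.085, 0.001)
t=0.040: state=(0.912, 0.086, 0.002)
t=0.060: state=(0.909, 0.088, 0.003)
continuing one RK4 step at a time; state shown every 5 steps (Δt=0.1):
t=0.100: state=(0.903, 0.091, 0.006)
t=0.200: state=(0.888, 0.100, 0.012)
t=0.300: state=(0.872, 0.109, 0.019)
t=0.400: state=(0.855, 0.119, 0.026)
t=0.500: state=(0.837, 0.129, 0.034)
t=0.600: state=(0.817, 0.140, 0.043)
t=0.700: state=(0.797, 0.151, 0.053)
t=0.800: state=(0.775, 0.162, 0.063)
t=0.900: state=(0.753, 0.173, 0.074)
t=1.000: state=(0.730, 0.185, 0.085)
t=1.100: state=(0.706, 0.196, 0.098)
t=1.200: state=(0.681, 0.208, 0.111)
t=1.300: state=(0.656, 0.219, 0.125)
t=1.400: state=(0.631, 0.229, 0.140)
t=1.500: state=(0.606, 0.239, 0.155)
t=1.600: state=(0.581, 0.249, 0.171)
t=1.700: state=(0.556, 0.257, 0.187)
t=1.800: state=(0.531, 0.265, 0.204)
t=1.900: state=(0.507, 0.272, 0.222)
t=2.000: state=(0.483, 0.277, 0.240)
t=2.100: state=(0.460, 0.282, 0.258)
t=2.200: state=(0.438, 0.286, 0.277)
t=2.300: state=(0.416, 0.289, 0.295)
t=2.400: state=(0.396, 0.290, 0.314)
t=2.500: state=(0.376, 0.291, 0.333)
t=2.600: state=(0.357, 0.290, 0.352)
t=2.700: state=(0.340, 0.289, 0.371)
t=2.800: state=(0.323, 0.287, 0.390)
t=2.820: state=(0.320, 0.286, 0.394)
compare at T: S=0.320, I=0.286, R=0.394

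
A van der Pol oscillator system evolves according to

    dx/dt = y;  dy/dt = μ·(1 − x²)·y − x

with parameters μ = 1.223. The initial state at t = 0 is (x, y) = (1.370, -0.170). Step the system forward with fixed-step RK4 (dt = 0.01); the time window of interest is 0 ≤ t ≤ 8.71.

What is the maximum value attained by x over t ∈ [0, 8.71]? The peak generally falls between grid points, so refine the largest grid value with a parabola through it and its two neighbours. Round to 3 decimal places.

max x = 2.011

t=0.000: state=(1.370, -0.170)
step 1 (dt=0.01): k1=(-0.170, -1.188), k2=(-0.176, -1.181), k3=(-0.176, -1.181), k4=(-0.182, -1.174); state += dt/6·(k1+2k2+2k3+k4)
t=0.010: state=(1.368, -0.182)
t=0.020: state=(1.366, -0.193)
t=0.030: state=(1.364, -0.205)
continuing one RK4 step at a time; state shown every 50 steps (Δt=0.5):
t=0.500: state=(1.157, -0.656)
t=1.000: state=(0.706, -1.196)
t=1.500: state=(-0.126, -2.236)
t=2.000: state=(-1.408, -2.287)
t=2.500: state=(-1.961, -0.137)
t=3.000: state=(-1.844, 0.452)
t=3.500: state=(-1.565, 0.656)
t=4.000: state=(-1.178, 0.923)
t=4.500: state=(-0.590, 1.513)
t=5.000: state=(0.454, 2.729)
t=5.500: state=(1.738, 1.625)
t=6.000: state=(2.003, -0.160)
t=6.500: state=(1.815, -0.512)
t=7.000: state=(1.514, -0.694)
t=7.500: state=(1.103, -0.989)
t=8.000: state=(0.463, -1.670)
t=8.500: state=(-0.680, -2.872)
t=8.710: state=(-1.279, -2.673)
largest grid value and its neighbours: x(5.900)=2.01108, x(5.910)=2.01110, x(5.920)=2.01092
parabola through these three points peaks at t≈5.906 with x≈2.01112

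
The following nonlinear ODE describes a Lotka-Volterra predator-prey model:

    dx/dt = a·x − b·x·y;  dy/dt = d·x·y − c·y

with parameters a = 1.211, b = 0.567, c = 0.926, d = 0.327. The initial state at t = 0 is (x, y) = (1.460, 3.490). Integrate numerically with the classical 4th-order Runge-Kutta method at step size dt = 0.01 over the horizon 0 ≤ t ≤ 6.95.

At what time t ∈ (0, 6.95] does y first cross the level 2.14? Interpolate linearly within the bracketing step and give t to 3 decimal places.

t = 0.901

t=0.000: state=(1.460, 3.490)
step 1 (dt=0.01): k1=(-1.121, -1.566), k2=(-1.110, -1.568), k3=(-1.110, -1.568), k4=(-1.100, -1.571); state += dt/6·(k1+2k2+2k3+k4)
t=0.010: state=(1.449, 3.474)
t=0.020: state=(1.438, 3.459)
t=0.030: state=(1.427, 3.443)
continuing one RK4 step at a time; state shown every 25 steps (Δt=0.25):
t=0.250: state=(1.240, 3.089)
t=0.500: state=(1.114, 2.697)
t=0.750: state=(1.056, 2.337)
t=0.900: state=(1.046, 2.141)
next step: t=0.910: state=(1.046, 2.129) — y has crossed 2.14
linear interpolation between t=0.900 (2.14145) and t=0.910 (2.12899) → t≈0.901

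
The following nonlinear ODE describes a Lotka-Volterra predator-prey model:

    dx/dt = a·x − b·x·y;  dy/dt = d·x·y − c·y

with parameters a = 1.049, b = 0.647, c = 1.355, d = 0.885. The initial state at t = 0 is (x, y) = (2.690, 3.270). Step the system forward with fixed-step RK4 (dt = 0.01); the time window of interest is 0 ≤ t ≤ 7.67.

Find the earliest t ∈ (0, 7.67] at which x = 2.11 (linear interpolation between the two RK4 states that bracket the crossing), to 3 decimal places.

t=0.000: state=(2.690, 3.270)
step 1 (dt=0.01): k1=(-2.869, 3.354), k2=(-2.883, 3.329), k3=(-2.883, 3.329), k4=(-2.896, 3.304); state += dt/6·(k1+2k2+2k3+k4)
t=0.010: state=(2.661, 3.303)
t=0.020: state=(2.632, 3.336)
t=0.030: state=(2.603, 3.368)
t=0.190: state=(2.122, 3.789)
next step: t=0.200: state=(2.092, 3.809) — x has crossed 2.11
linear interpolation between t=0.190 (2.12179) and t=0.200 (2.09210) → t≈0.194

t = 0.194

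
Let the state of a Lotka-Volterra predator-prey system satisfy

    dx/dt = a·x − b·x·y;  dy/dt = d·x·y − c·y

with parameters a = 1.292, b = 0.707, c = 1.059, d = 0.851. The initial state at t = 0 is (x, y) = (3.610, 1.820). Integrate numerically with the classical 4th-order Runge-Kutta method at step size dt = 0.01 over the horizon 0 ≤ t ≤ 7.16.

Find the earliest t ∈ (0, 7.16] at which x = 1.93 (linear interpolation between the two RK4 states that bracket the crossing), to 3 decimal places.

t=0.000: state=(3.610, 1.820)
step 1 (dt=0.01): k1=(0.019, 3.664), k2=(-0.028, 3.701), k3=(-0.028, 3.701), k4=(-0.075, 3.738); state += dt/6·(k1+2k2+2k3+k4)
t=0.010: state=(3.610, 1.857)
t=0.020: state=(3.608, 1.895)
t=0.030: state=(3.606, 1.933)
continuing one RK4 step at a time; state shown every 25 steps (Δt=0.25):
t=0.250: state=(3.291, 2.945)
t=0.500: state=(2.415, 4.173)
t=0.620: state=(1.942, 4.589)
next step: t=0.630: state=(1.904, 4.616) — x has crossed 1.93
linear interpolation between t=0.620 (1.94213) and t=0.630 (1.90439) → t≈0.623

t = 0.623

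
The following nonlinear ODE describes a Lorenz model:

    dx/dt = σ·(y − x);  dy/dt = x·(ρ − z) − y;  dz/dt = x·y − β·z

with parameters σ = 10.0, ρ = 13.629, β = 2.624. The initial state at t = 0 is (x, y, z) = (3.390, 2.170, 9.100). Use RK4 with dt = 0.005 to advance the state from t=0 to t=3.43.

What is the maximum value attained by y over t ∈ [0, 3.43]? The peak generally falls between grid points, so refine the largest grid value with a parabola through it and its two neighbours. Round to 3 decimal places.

max y = 9.249

t=0.000: state=(3.390, 2.170, 9.100)
step 1 (dt=0.005): k1=(-12.200, 13.183, -16.522), k2=(-11.565, 13.151, -16.369), k3=(-11.582, 13.157, -16.367), k4=(-10.963, 13.128, -16.214); state += dt/6·(k1+2k2+2k3+k4)
t=0.005: state=(3.332, 2.236, 9.018)
t=0.010: state=(3.280, 2.301, 8.938)
t=0.015: state=(3.234, 2.367, 8.859)
continuing one RK4 step at a time; state shown every 40 steps (Δt=0.2):
t=0.200: state=(3.968, 5.226, 7.334)
t=0.400: state=(7.416, 9.112, 11.241)
t=0.600: state=(7.501, 5.745, 16.697)
t=0.800: state=(3.981, 2.916, 13.150)
t=1.000: state=(3.509, 3.962, 9.563)
t=1.200: state=(5.438, 6.812, 9.436)
t=1.400: state=(7.660, 7.931, 14.013)
t=1.600: state=(5.938, 4.517, 15.015)
t=1.800: state=(4.105, 3.840, 11.755)
t=2.000: state=(4.702, 5.476, 10.019)
t=2.200: state=(6.607, 7.455, 11.926)
t=2.400: state=(6.808, 6.096, 14.694)
t=2.600: state=(5.031, 4.344, 13.218)
t=2.800: state=(4.644, 4.921, 11.086)
t=3.000: state=(5.806, 6.548, 11.275)
t=3.200: state=(6.736, 6.714, 13.568)
t=3.400: state=(5.787, 5.108, 13.791)
t=3.430: state=(5.589, 4.948, 13.572)
largest grid value and its neighbours: y(0.425)=9.24385, y(0.430)=9.24882, y(0.435)=9.24627
parabola through these three points peaks at t≈0.431 with y≈9.24892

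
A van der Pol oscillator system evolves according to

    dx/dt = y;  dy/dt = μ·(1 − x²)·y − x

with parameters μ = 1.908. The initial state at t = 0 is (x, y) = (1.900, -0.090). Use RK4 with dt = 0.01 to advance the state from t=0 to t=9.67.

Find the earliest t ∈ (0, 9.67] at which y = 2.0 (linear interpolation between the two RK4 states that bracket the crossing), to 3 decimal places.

t = 6.122

t=0.000: state=(1.900, -0.090)
step 1 (dt=0.01): k1=(-0.090, -1.452), k2=(-0.097, -1.416), k3=(-0.097, -1.416), k4=(-0.104, -1.381); state += dt/6·(k1+2k2+2k3+k4)
t=0.010: state=(1.899, -0.104)
t=0.020: state=(1.898, -0.118)
t=0.030: state=(1.897, -0.130)
continuing one RK4 step at a time; state shown every 50 steps (Δt=0.5):
t=0.500: state=(1.760, -0.381)
t=1.000: state=(1.542, -0.491)
t=1.500: state=(1.257, -0.670)
t=2.000: state=(0.831, -1.115)
t=2.500: state=(-0.027, -2.619)
t=3.000: state=(-1.658, -2.412)
t=3.500: state=(-2.011, 0.155)
t=4.000: state=(-1.865, 0.360)
t=4.500: state=(-1.665, 0.439)
t=5.000: state=(-1.419, 0.561)
t=5.500: state=(-1.082, 0.824)
t=6.000: state=(-0.515, 1.602)
t=6.120: state=(-0.300, 1.991)
next step: t=6.130: state=(-0.280, 2.030) — y has crossed 2.0
linear interpolation between t=6.120 (1.99149) and t=6.130 (2.02952) → t≈6.122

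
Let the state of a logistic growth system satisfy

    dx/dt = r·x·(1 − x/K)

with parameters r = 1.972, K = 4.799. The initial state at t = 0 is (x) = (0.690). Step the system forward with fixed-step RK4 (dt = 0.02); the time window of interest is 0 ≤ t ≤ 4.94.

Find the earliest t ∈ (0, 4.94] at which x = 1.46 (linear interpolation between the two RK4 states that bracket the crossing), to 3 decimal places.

t = 0.485

t=0.000: state=(0.690)
step 1 (dt=0.02): k1=(1.165), k2=(1.181), k3=(1.182), k4=(1.198); state += dt/6·(k1+2k2+2k3+k4)
t=0.020: state=(0.714)
t=0.040: state=(0.738)
t=0.060: state=(0.763)
continuing one RK4 step at a time; state shown every 10 steps (Δt=0.2):
t=0.200: state=(0.957)
t=0.400: state=(1.295)
t=0.480: state=(1.449)
next step: t=0.500: state=(1.490) — x has crossed 1.46
linear interpolation between t=0.480 (1.44941) and t=0.500 (1.48962) → t≈0.485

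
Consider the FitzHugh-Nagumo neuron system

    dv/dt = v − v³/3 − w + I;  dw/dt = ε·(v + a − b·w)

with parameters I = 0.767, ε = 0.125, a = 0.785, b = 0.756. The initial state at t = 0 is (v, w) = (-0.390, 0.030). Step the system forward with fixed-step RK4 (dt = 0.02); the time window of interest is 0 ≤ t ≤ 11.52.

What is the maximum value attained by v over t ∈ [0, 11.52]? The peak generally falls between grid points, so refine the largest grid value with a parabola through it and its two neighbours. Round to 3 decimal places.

t=0.000: state=(-0.390, 0.030)
step 1 (dt=0.02): k1=(0.367, 0.047), k2=(0.369, 0.047), k3=(0.369, 0.047), k4=(0.372, 0.047); state += dt/6·(k1+2k2+2k3+k4)
t=0.020: state=(-0.383, 0.031)
t=0.040: state=(-0.375, 0.032)
t=0.060: state=(-0.368, 0.033)
continuing one RK4 step at a time; state shown every 25 steps (Δt=0.5):
t=0.500: state=(-0.167, 0.059)
t=1.000: state=(0.172, 0.104)
t=1.500: state=(0.677, 0.172)
t=2.000: state=(1.270, 0.272)
t=2.500: state=(1.668, 0.399)
t=3.000: state=(1.799, 0.535)
t=3.500: state=(1.802, 0.668)
t=4.000: state=(1.764, 0.794)
t=4.500: state=(1.713, 0.912)
t=5.000: state=(1.658, 1.021)
t=5.500: state=(1.599, 1.121)
t=6.000: state=(1.539, 1.213)
t=6.500: state=(1.477, 1.297)
t=7.000: state=(1.412, 1.373)
t=7.500: state=(1.344, 1.442)
t=8.000: state=(1.272, 1.503)
t=8.500: state=(1.194, 1.557)
t=9.000: state=(1.108, 1.603)
t=9.500: state=(1.011, 1.642)
t=10.000: state=(0.897, 1.672)
t=10.500: state=(0.758, 1.694)
t=11.000: state=(0.576, 1.704)
t=11.500: state=(0.318, 1.701)
t=11.520: state=(0.305, 1.701)
largest grid value and its neighbours: v(3.240)=1.80895, v(3.260)=1.80895, v(3.280)=1.80886
parabola through these three points peaks at t≈3.251 with v≈1.80896

max v = 1.809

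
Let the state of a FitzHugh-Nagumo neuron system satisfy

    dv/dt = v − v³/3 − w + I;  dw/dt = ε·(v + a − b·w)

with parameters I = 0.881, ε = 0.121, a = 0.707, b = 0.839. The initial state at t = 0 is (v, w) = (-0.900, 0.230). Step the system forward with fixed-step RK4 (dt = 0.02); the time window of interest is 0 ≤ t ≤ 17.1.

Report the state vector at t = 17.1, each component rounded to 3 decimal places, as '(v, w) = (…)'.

t=0.000: state=(-0.900, 0.230)
step 1 (dt=0.02): k1=(-0.006, -0.047), k2=(-0.006, -0.047), k3=(-0.006, -0.047), k4=(-0.005, -0.047); state += dt/6·(k1+2k2+2k3+k4)
t=0.020: state=(-0.900, 0.229)
t=0.040: state=(-0.900, 0.228)
t=0.060: state=(-0.900, 0.227)
continuing one RK4 step at a time; state shown every 50 steps (Δt=1):
t=1.000: state=(-0.883, 0.186)
t=2.000: state=(-0.815, 0.151)
t=3.000: state=(-0.685, 0.131)
t=4.000: state=(-0.446, 0.134)
t=5.000: state=(0.069, 0.177)
t=6.000: state=(1.166, 0.308)
t=7.000: state=(1.820, 0.543)
t=8.000: state=(1.814, 0.783)
t=9.000: state=(1.724, 0.992)
t=10.000: state=(1.627, 1.171)
t=11.000: state=(1.528, 1.320)
t=12.000: state=(1.426, 1.444)
t=13.000: state=(1.320, 1.544)
t=14.000: state=(1.206, 1.622)
t=15.000: state=(1.079, 1.678)
t=16.000: state=(0.927, 1.713)
t=17.000: state=(0.725, 1.724)
t=17.100: state=(0.700, 1.724)

(v, w) = (0.700, 1.724)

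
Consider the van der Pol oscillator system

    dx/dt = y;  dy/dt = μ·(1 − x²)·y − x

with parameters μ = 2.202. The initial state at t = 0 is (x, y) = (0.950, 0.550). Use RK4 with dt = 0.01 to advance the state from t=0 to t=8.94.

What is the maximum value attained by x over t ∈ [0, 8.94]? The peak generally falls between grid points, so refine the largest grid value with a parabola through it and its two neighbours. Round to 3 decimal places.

max x = 2.021

t=0.000: state=(0.950, 0.550)
step 1 (dt=0.01): k1=(0.550, -0.832), k2=(0.546, -0.842), k3=(0.546, -0.842), k4=(0.542, -0.852); state += dt/6·(k1+2k2+2k3+k4)
t=0.010: state=(0.955, 0.542)
t=0.020: state=(0.961, 0.533)
t=0.030: state=(0.966, 0.524)
continuing one RK4 step at a time; state shown every 50 steps (Δt=0.5):
t=0.500: state=(1.096, 0.012)
t=1.000: state=(0.972, -0.497)
t=1.500: state=(0.563, -1.253)
t=2.000: state=(-0.546, -3.498)
t=2.500: state=(-1.919, -0.769)
t=3.000: state=(-1.928, 0.268)
t=3.500: state=(-1.770, 0.351)
t=4.000: state=(-1.578, 0.424)
t=4.500: state=(-1.336, 0.556)
t=5.000: state=(-0.993, 0.868)
t=5.500: state=(-0.350, 1.955)
t=6.000: state=(1.264, 3.816)
t=6.500: state=(2.021, -0.002)
t=7.000: state=(1.912, -0.303)
t=7.500: state=(1.746, -0.360)
t=8.000: state=(1.548, -0.438)
t=8.500: state=(1.298, -0.583)
t=8.940: state=(0.986, -0.876)
largest grid value and its neighbours: x(6.490)=2.02103, x(6.500)=2.02111, x(6.510)=2.02100
parabola through these three points peaks at t≈6.499 with x≈2.02112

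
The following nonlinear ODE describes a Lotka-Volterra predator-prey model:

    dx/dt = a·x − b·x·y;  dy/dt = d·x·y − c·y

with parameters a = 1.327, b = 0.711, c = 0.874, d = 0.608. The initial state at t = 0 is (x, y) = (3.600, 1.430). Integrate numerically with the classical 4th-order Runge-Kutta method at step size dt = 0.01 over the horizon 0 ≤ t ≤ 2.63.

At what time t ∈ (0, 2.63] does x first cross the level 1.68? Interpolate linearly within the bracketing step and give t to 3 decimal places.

t=0.000: state=(3.600, 1.430)
step 1 (dt=0.01): k1=(1.117, 1.880), k2=(1.095, 1.897), k3=(1.094, 1.897), k4=(1.072, 1.915); state += dt/6·(k1+2k2+2k3+k4)
t=0.010: state=(3.611, 1.449)
t=0.020: state=(3.621, 1.468)
t=0.030: state=(3.631, 1.488)
continuing one RK4 step at a time; state shown every 10 steps (Δt=0.1):
t=0.100: state=(3.687, 1.636)
t=0.200: state=(3.717, 1.878)
t=0.300: state=(3.678, 2.155)
t=0.400: state=(3.565, 2.462)
t=0.500: state=(3.378, 2.787)
t=0.600: state=(3.127, 3.113)
t=0.700: state=(2.830, 3.420)
t=0.800: state=(2.510, 3.686)
t=0.900: state=(2.188, 3.896)
t=1.000: state=(1.884, 4.040)
t=1.070: state=(1.688, 4.100)
next step: t=1.080: state=(1.661, 4.106) — x has crossed 1.68
linear interpolation between t=1.070 (1.68773) and t=1.080 (1.66111) → t≈1.073

t = 1.073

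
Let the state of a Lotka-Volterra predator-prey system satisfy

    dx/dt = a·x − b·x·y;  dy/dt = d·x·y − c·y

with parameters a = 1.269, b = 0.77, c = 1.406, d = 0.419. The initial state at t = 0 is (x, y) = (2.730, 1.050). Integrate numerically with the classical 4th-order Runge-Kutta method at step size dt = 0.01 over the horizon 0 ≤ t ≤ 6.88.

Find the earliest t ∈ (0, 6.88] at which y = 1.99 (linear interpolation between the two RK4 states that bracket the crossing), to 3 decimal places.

t = 1.884

t=0.000: state=(2.730, 1.050)
step 1 (dt=0.01): k1=(1.257, -0.275), k2=(1.263, -0.272), k3=(1.263, -0.272), k4=(1.269, -0.269); state += dt/6·(k1+2k2+2k3+k4)
t=0.010: state=(2.743, 1.047)
t=0.020: state=(2.755, 1.045)
t=0.030: state=(2.768, 1.042)
continuing one RK4 step at a time; state shown every 25 steps (Δt=0.25):
t=0.250: state=(3.080, 1.001)
t=0.500: state=(3.493, 0.993)
t=0.750: state=(3.951, 1.032)
t=1.000: state=(4.413, 1.125)
t=1.250: state=(4.811, 1.285)
t=1.500: state=(5.051, 1.518)
t=1.750: state=(5.036, 1.816)
t=1.880: state=(4.911, 1.984)
next step: t=1.890: state=(4.898, 1.997) — y has crossed 1.99
linear interpolation between t=1.880 (1.98450) and t=1.890 (1.99742) → t≈1.884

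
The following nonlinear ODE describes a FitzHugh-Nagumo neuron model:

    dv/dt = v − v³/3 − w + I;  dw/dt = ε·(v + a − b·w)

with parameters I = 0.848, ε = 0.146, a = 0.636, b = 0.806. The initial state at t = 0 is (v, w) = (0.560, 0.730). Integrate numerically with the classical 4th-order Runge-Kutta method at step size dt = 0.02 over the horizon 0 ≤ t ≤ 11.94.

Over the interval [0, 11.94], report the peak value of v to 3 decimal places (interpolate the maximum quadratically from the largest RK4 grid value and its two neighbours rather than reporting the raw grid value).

t=0.000: state=(0.560, 0.730)
step 1 (dt=0.02): k1=(0.619, 0.089), k2=(0.623, 0.090), k3=(0.623, 0.090), k4=(0.626, 0.090); state += dt/6·(k1+2k2+2k3+k4)
t=0.020: state=(0.572, 0.732)
t=0.040: state=(0.585, 0.734)
t=0.060: state=(0.598, 0.735)
continuing one RK4 step at a time; state shown every 25 steps (Δt=0.5):
t=0.500: state=(0.902, 0.785)
t=1.000: state=(1.240, 0.862)
t=1.500: state=(1.466, 0.954)
t=2.000: state=(1.561, 1.053)
t=2.500: state=(1.573, 1.149)
t=3.000: state=(1.546, 1.239)
t=3.500: state=(1.501, 1.322)
t=4.000: state=(1.448, 1.396)
t=4.500: state=(1.390, 1.462)
t=5.000: state=(1.329, 1.520)
t=5.500: state=(1.265, 1.570)
t=6.000: state=(1.197, 1.613)
t=6.500: state=(1.125, 1.648)
t=7.000: state=(1.047, 1.676)
t=7.500: state=(0.961, 1.696)
t=8.000: state=(0.862, 1.709)
t=8.500: state=(0.746, 1.714)
t=9.000: state=(0.599, 1.709)
t=9.500: state=(0.404, 1.692)
t=10.000: state=(0.121, 1.660)
t=10.500: state=(-0.312, 1.604)
t=11.000: state=(-0.925, 1.514)
t=11.500: state=(-1.512, 1.385)
t=11.940: state=(-1.772, 1.251)
largest grid value and its neighbours: v(2.320)=1.57483, v(2.340)=1.57491, v(2.360)=1.57490
parabola through these three points peaks at t≈2.349 with v≈1.57492

max v = 1.575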